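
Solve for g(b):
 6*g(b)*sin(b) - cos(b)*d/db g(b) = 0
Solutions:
 g(b) = C1/cos(b)^6


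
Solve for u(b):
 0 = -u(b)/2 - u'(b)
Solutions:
 u(b) = C1*exp(-b/2)


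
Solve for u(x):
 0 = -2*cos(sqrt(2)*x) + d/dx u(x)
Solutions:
 u(x) = C1 + sqrt(2)*sin(sqrt(2)*x)


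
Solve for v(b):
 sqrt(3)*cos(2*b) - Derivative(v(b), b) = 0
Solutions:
 v(b) = C1 + sqrt(3)*sin(2*b)/2


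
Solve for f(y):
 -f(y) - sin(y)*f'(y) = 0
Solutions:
 f(y) = C1*sqrt(cos(y) + 1)/sqrt(cos(y) - 1)


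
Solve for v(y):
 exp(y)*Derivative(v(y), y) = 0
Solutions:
 v(y) = C1


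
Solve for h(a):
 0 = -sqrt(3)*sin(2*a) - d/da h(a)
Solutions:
 h(a) = C1 + sqrt(3)*cos(2*a)/2


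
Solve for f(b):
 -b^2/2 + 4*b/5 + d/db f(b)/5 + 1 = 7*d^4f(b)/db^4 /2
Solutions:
 f(b) = C1 + C4*exp(2^(1/3)*35^(2/3)*b/35) + 5*b^3/6 - 2*b^2 - 5*b + (C2*sin(2^(1/3)*sqrt(3)*35^(2/3)*b/70) + C3*cos(2^(1/3)*sqrt(3)*35^(2/3)*b/70))*exp(-2^(1/3)*35^(2/3)*b/70)


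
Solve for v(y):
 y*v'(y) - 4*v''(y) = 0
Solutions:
 v(y) = C1 + C2*erfi(sqrt(2)*y/4)


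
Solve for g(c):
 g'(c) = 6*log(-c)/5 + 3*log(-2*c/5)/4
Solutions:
 g(c) = C1 + 39*c*log(-c)/20 + 3*c*(-13 - 5*log(5) + 5*log(2))/20


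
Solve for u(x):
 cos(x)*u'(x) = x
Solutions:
 u(x) = C1 + Integral(x/cos(x), x)


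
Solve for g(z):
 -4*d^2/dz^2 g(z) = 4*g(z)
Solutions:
 g(z) = C1*sin(z) + C2*cos(z)


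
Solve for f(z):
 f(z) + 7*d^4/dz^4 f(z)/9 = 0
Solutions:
 f(z) = (C1*sin(sqrt(6)*7^(3/4)*z/14) + C2*cos(sqrt(6)*7^(3/4)*z/14))*exp(-sqrt(6)*7^(3/4)*z/14) + (C3*sin(sqrt(6)*7^(3/4)*z/14) + C4*cos(sqrt(6)*7^(3/4)*z/14))*exp(sqrt(6)*7^(3/4)*z/14)


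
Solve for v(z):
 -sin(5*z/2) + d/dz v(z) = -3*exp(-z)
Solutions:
 v(z) = C1 - 2*cos(5*z/2)/5 + 3*exp(-z)


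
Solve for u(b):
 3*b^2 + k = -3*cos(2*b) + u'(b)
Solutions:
 u(b) = C1 + b^3 + b*k + 3*sin(2*b)/2


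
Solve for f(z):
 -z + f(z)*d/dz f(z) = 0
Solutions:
 f(z) = -sqrt(C1 + z^2)
 f(z) = sqrt(C1 + z^2)


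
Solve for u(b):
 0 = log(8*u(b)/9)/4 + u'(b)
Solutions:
 4*Integral(1/(log(_y) - 2*log(3) + 3*log(2)), (_y, u(b))) = C1 - b


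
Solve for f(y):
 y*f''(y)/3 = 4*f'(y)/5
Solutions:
 f(y) = C1 + C2*y^(17/5)


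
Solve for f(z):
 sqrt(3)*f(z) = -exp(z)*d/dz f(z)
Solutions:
 f(z) = C1*exp(sqrt(3)*exp(-z))


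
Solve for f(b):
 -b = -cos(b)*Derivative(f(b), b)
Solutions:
 f(b) = C1 + Integral(b/cos(b), b)


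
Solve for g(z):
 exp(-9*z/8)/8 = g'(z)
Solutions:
 g(z) = C1 - exp(-9*z/8)/9


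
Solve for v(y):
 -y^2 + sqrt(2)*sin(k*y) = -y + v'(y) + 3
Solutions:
 v(y) = C1 - y^3/3 + y^2/2 - 3*y - sqrt(2)*cos(k*y)/k


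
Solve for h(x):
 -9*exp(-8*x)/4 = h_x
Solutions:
 h(x) = C1 + 9*exp(-8*x)/32


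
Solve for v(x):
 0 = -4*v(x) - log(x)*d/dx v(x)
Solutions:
 v(x) = C1*exp(-4*li(x))


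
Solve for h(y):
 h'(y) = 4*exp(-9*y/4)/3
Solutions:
 h(y) = C1 - 16*exp(-9*y/4)/27


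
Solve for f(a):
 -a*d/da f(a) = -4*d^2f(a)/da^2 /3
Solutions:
 f(a) = C1 + C2*erfi(sqrt(6)*a/4)


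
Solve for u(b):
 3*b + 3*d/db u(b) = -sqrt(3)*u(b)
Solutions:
 u(b) = C1*exp(-sqrt(3)*b/3) - sqrt(3)*b + 3


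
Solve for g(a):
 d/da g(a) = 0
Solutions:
 g(a) = C1


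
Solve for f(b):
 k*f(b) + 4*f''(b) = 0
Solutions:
 f(b) = C1*exp(-b*sqrt(-k)/2) + C2*exp(b*sqrt(-k)/2)


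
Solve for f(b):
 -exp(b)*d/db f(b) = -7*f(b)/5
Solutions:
 f(b) = C1*exp(-7*exp(-b)/5)


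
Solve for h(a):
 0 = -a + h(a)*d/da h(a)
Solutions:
 h(a) = -sqrt(C1 + a^2)
 h(a) = sqrt(C1 + a^2)


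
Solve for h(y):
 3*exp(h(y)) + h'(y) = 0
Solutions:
 h(y) = log(1/(C1 + 3*y))


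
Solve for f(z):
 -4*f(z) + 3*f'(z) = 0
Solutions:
 f(z) = C1*exp(4*z/3)


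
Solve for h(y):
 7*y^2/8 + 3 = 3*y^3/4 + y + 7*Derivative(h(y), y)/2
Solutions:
 h(y) = C1 - 3*y^4/56 + y^3/12 - y^2/7 + 6*y/7


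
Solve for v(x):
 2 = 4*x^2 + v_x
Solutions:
 v(x) = C1 - 4*x^3/3 + 2*x


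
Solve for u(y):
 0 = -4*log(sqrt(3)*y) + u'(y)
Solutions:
 u(y) = C1 + 4*y*log(y) - 4*y + y*log(9)


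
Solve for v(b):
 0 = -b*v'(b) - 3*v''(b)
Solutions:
 v(b) = C1 + C2*erf(sqrt(6)*b/6)


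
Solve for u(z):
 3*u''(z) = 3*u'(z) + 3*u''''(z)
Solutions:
 u(z) = C1 + C2*exp(6^(1/3)*z*(2*3^(1/3)/(sqrt(69) + 9)^(1/3) + 2^(1/3)*(sqrt(69) + 9)^(1/3))/12)*sin(2^(1/3)*3^(1/6)*z*(-2^(1/3)*3^(2/3)*(sqrt(69) + 9)^(1/3) + 6/(sqrt(69) + 9)^(1/3))/12) + C3*exp(6^(1/3)*z*(2*3^(1/3)/(sqrt(69) + 9)^(1/3) + 2^(1/3)*(sqrt(69) + 9)^(1/3))/12)*cos(2^(1/3)*3^(1/6)*z*(-2^(1/3)*3^(2/3)*(sqrt(69) + 9)^(1/3) + 6/(sqrt(69) + 9)^(1/3))/12) + C4*exp(-6^(1/3)*z*(2*3^(1/3)/(sqrt(69) + 9)^(1/3) + 2^(1/3)*(sqrt(69) + 9)^(1/3))/6)


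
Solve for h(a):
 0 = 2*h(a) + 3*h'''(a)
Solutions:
 h(a) = C3*exp(-2^(1/3)*3^(2/3)*a/3) + (C1*sin(2^(1/3)*3^(1/6)*a/2) + C2*cos(2^(1/3)*3^(1/6)*a/2))*exp(2^(1/3)*3^(2/3)*a/6)


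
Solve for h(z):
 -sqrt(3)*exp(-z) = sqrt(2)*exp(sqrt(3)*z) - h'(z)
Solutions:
 h(z) = C1 + sqrt(6)*exp(sqrt(3)*z)/3 - sqrt(3)*exp(-z)


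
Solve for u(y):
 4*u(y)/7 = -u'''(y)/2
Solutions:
 u(y) = C3*exp(-2*7^(2/3)*y/7) + (C1*sin(sqrt(3)*7^(2/3)*y/7) + C2*cos(sqrt(3)*7^(2/3)*y/7))*exp(7^(2/3)*y/7)


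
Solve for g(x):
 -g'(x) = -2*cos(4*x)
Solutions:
 g(x) = C1 + sin(4*x)/2


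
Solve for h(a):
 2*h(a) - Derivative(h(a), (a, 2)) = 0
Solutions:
 h(a) = C1*exp(-sqrt(2)*a) + C2*exp(sqrt(2)*a)


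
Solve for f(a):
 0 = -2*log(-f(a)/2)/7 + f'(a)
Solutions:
 -7*Integral(1/(log(-_y) - log(2)), (_y, f(a)))/2 = C1 - a


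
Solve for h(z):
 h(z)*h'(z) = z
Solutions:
 h(z) = -sqrt(C1 + z^2)
 h(z) = sqrt(C1 + z^2)


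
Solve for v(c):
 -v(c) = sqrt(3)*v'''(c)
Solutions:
 v(c) = C3*exp(-3^(5/6)*c/3) + (C1*sin(3^(1/3)*c/2) + C2*cos(3^(1/3)*c/2))*exp(3^(5/6)*c/6)


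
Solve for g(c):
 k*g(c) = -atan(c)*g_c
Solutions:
 g(c) = C1*exp(-k*Integral(1/atan(c), c))


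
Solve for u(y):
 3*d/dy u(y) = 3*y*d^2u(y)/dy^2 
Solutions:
 u(y) = C1 + C2*y^2


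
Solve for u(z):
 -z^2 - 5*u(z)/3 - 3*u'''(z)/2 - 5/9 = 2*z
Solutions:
 u(z) = C3*exp(-30^(1/3)*z/3) - 3*z^2/5 - 6*z/5 + (C1*sin(10^(1/3)*3^(5/6)*z/6) + C2*cos(10^(1/3)*3^(5/6)*z/6))*exp(30^(1/3)*z/6) - 1/3


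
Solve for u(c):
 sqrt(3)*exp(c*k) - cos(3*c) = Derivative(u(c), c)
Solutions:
 u(c) = C1 - sin(3*c)/3 + sqrt(3)*exp(c*k)/k


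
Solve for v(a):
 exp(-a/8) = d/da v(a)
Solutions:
 v(a) = C1 - 8*exp(-a/8)


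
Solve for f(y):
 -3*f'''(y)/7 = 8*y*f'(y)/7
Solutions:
 f(y) = C1 + Integral(C2*airyai(-2*3^(2/3)*y/3) + C3*airybi(-2*3^(2/3)*y/3), y)


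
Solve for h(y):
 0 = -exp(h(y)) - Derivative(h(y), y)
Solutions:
 h(y) = log(1/(C1 + y))


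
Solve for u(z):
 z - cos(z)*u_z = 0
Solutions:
 u(z) = C1 + Integral(z/cos(z), z)


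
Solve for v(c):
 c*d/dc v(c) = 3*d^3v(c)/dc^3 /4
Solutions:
 v(c) = C1 + Integral(C2*airyai(6^(2/3)*c/3) + C3*airybi(6^(2/3)*c/3), c)


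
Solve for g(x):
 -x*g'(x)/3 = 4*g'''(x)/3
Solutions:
 g(x) = C1 + Integral(C2*airyai(-2^(1/3)*x/2) + C3*airybi(-2^(1/3)*x/2), x)


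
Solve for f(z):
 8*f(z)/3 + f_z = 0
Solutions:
 f(z) = C1*exp(-8*z/3)


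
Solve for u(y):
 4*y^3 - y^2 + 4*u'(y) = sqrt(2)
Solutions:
 u(y) = C1 - y^4/4 + y^3/12 + sqrt(2)*y/4


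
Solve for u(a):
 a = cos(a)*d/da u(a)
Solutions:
 u(a) = C1 + Integral(a/cos(a), a)


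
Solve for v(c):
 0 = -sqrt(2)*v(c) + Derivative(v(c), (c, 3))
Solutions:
 v(c) = C3*exp(2^(1/6)*c) + (C1*sin(2^(1/6)*sqrt(3)*c/2) + C2*cos(2^(1/6)*sqrt(3)*c/2))*exp(-2^(1/6)*c/2)


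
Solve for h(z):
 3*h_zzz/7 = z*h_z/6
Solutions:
 h(z) = C1 + Integral(C2*airyai(84^(1/3)*z/6) + C3*airybi(84^(1/3)*z/6), z)


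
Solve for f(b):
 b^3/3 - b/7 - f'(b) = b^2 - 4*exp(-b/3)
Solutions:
 f(b) = C1 + b^4/12 - b^3/3 - b^2/14 - 12*exp(-b/3)


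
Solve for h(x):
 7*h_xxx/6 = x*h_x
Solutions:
 h(x) = C1 + Integral(C2*airyai(6^(1/3)*7^(2/3)*x/7) + C3*airybi(6^(1/3)*7^(2/3)*x/7), x)


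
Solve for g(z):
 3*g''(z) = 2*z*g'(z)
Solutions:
 g(z) = C1 + C2*erfi(sqrt(3)*z/3)


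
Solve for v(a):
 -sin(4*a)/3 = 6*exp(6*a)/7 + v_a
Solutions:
 v(a) = C1 - exp(6*a)/7 + cos(4*a)/12


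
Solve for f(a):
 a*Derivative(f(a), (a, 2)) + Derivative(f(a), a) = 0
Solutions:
 f(a) = C1 + C2*log(a)


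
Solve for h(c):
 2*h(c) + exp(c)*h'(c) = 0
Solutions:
 h(c) = C1*exp(2*exp(-c))


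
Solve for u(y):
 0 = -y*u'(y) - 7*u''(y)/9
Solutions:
 u(y) = C1 + C2*erf(3*sqrt(14)*y/14)


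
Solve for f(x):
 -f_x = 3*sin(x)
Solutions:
 f(x) = C1 + 3*cos(x)


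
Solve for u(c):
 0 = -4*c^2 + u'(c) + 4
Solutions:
 u(c) = C1 + 4*c^3/3 - 4*c


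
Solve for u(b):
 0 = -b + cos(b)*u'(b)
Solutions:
 u(b) = C1 + Integral(b/cos(b), b)


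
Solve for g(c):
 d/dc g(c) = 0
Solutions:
 g(c) = C1


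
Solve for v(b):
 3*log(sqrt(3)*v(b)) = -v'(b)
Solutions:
 2*Integral(1/(2*log(_y) + log(3)), (_y, v(b)))/3 = C1 - b


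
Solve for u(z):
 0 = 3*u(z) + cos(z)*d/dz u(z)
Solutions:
 u(z) = C1*(sin(z) - 1)^(3/2)/(sin(z) + 1)^(3/2)


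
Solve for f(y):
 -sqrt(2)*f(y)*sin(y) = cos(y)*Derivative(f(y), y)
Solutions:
 f(y) = C1*cos(y)^(sqrt(2))


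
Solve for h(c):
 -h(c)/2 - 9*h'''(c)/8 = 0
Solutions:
 h(c) = C3*exp(-2^(2/3)*3^(1/3)*c/3) + (C1*sin(2^(2/3)*3^(5/6)*c/6) + C2*cos(2^(2/3)*3^(5/6)*c/6))*exp(2^(2/3)*3^(1/3)*c/6)


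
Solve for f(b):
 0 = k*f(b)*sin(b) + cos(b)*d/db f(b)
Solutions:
 f(b) = C1*exp(k*log(cos(b)))


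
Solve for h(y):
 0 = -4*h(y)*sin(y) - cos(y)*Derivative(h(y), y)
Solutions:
 h(y) = C1*cos(y)^4


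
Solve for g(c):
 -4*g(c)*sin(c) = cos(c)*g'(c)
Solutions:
 g(c) = C1*cos(c)^4


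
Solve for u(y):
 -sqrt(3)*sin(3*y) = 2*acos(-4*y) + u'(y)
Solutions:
 u(y) = C1 - 2*y*acos(-4*y) - sqrt(1 - 16*y^2)/2 + sqrt(3)*cos(3*y)/3


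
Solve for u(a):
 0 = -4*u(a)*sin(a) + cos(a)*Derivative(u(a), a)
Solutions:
 u(a) = C1/cos(a)^4


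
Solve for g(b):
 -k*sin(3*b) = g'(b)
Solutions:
 g(b) = C1 + k*cos(3*b)/3


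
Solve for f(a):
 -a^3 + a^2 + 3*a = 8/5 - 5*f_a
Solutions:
 f(a) = C1 + a^4/20 - a^3/15 - 3*a^2/10 + 8*a/25


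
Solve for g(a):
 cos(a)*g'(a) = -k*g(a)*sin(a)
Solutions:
 g(a) = C1*exp(k*log(cos(a)))


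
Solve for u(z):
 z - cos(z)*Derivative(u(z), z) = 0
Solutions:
 u(z) = C1 + Integral(z/cos(z), z)


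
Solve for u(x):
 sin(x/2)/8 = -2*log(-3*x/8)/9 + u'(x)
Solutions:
 u(x) = C1 + 2*x*log(-x)/9 - 2*x*log(2)/3 - 2*x/9 + 2*x*log(3)/9 - cos(x/2)/4


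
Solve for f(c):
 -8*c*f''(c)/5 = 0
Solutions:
 f(c) = C1 + C2*c


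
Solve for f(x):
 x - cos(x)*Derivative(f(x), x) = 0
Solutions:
 f(x) = C1 + Integral(x/cos(x), x)


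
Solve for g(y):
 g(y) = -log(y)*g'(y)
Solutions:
 g(y) = C1*exp(-li(y))


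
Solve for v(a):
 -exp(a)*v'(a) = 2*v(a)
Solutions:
 v(a) = C1*exp(2*exp(-a))


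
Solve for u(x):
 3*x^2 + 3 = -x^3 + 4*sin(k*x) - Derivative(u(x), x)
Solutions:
 u(x) = C1 - x^4/4 - x^3 - 3*x - 4*cos(k*x)/k


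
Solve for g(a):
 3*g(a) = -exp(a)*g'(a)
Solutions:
 g(a) = C1*exp(3*exp(-a))


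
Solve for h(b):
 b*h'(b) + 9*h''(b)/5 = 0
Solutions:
 h(b) = C1 + C2*erf(sqrt(10)*b/6)


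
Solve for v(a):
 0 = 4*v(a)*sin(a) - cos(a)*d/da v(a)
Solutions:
 v(a) = C1/cos(a)^4


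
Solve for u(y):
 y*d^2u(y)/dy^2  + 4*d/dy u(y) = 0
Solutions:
 u(y) = C1 + C2/y^3


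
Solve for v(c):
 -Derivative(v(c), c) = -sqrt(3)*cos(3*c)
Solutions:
 v(c) = C1 + sqrt(3)*sin(3*c)/3


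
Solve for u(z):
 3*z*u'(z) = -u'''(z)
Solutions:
 u(z) = C1 + Integral(C2*airyai(-3^(1/3)*z) + C3*airybi(-3^(1/3)*z), z)


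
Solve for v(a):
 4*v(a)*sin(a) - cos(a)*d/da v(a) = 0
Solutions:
 v(a) = C1/cos(a)^4


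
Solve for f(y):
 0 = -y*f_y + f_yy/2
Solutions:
 f(y) = C1 + C2*erfi(y)


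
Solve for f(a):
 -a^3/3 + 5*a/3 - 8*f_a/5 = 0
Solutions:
 f(a) = C1 - 5*a^4/96 + 25*a^2/48


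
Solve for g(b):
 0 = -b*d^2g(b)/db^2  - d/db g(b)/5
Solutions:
 g(b) = C1 + C2*b^(4/5)


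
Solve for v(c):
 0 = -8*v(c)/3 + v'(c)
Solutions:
 v(c) = C1*exp(8*c/3)


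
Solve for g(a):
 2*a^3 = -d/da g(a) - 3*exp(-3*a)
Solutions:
 g(a) = C1 - a^4/2 + exp(-3*a)


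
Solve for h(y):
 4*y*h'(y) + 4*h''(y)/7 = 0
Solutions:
 h(y) = C1 + C2*erf(sqrt(14)*y/2)


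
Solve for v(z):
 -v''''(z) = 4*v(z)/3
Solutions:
 v(z) = (C1*sin(3^(3/4)*z/3) + C2*cos(3^(3/4)*z/3))*exp(-3^(3/4)*z/3) + (C3*sin(3^(3/4)*z/3) + C4*cos(3^(3/4)*z/3))*exp(3^(3/4)*z/3)


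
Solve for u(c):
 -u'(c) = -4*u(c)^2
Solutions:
 u(c) = -1/(C1 + 4*c)


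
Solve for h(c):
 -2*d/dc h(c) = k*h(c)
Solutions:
 h(c) = C1*exp(-c*k/2)


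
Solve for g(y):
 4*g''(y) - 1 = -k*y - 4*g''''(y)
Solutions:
 g(y) = C1 + C2*y + C3*sin(y) + C4*cos(y) - k*y^3/24 + y^2/8


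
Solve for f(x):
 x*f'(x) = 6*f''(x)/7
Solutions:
 f(x) = C1 + C2*erfi(sqrt(21)*x/6)


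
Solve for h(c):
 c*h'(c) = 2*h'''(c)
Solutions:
 h(c) = C1 + Integral(C2*airyai(2^(2/3)*c/2) + C3*airybi(2^(2/3)*c/2), c)


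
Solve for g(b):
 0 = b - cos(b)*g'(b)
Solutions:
 g(b) = C1 + Integral(b/cos(b), b)


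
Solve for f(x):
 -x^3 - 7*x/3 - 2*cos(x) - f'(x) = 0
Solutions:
 f(x) = C1 - x^4/4 - 7*x^2/6 - 2*sin(x)


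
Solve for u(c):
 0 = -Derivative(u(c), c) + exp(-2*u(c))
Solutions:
 u(c) = log(-sqrt(C1 + 2*c))
 u(c) = log(C1 + 2*c)/2


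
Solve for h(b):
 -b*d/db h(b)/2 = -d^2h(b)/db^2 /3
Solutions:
 h(b) = C1 + C2*erfi(sqrt(3)*b/2)


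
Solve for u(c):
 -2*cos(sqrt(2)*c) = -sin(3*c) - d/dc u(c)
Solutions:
 u(c) = C1 + sqrt(2)*sin(sqrt(2)*c) + cos(3*c)/3


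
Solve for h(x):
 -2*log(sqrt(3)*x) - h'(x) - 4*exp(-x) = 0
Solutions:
 h(x) = C1 - 2*x*log(x) + x*(2 - log(3)) + 4*exp(-x)


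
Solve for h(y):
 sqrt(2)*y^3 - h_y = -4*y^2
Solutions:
 h(y) = C1 + sqrt(2)*y^4/4 + 4*y^3/3


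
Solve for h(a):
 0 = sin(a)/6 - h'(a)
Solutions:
 h(a) = C1 - cos(a)/6


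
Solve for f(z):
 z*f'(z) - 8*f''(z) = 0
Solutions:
 f(z) = C1 + C2*erfi(z/4)


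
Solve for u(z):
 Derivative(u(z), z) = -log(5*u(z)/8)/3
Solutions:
 -3*Integral(1/(-log(_y) - log(5) + 3*log(2)), (_y, u(z))) = C1 - z


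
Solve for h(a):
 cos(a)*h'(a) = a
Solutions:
 h(a) = C1 + Integral(a/cos(a), a)


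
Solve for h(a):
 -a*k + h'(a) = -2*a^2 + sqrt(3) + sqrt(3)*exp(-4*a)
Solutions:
 h(a) = C1 - 2*a^3/3 + a^2*k/2 + sqrt(3)*a - sqrt(3)*exp(-4*a)/4


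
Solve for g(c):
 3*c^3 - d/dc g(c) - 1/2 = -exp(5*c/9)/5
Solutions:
 g(c) = C1 + 3*c^4/4 - c/2 + 9*exp(5*c/9)/25


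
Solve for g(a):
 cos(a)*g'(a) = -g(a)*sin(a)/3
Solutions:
 g(a) = C1*cos(a)^(1/3)


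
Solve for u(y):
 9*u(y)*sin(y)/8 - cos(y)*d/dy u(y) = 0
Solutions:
 u(y) = C1/cos(y)^(9/8)


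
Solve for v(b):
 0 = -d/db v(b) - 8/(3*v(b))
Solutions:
 v(b) = -sqrt(C1 - 48*b)/3
 v(b) = sqrt(C1 - 48*b)/3


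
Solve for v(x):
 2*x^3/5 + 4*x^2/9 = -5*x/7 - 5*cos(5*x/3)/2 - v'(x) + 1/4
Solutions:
 v(x) = C1 - x^4/10 - 4*x^3/27 - 5*x^2/14 + x/4 - 3*sin(5*x/3)/2


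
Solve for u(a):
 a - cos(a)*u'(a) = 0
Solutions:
 u(a) = C1 + Integral(a/cos(a), a)


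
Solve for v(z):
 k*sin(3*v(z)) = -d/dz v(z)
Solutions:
 v(z) = -acos((-C1 - exp(6*k*z))/(C1 - exp(6*k*z)))/3 + 2*pi/3
 v(z) = acos((-C1 - exp(6*k*z))/(C1 - exp(6*k*z)))/3


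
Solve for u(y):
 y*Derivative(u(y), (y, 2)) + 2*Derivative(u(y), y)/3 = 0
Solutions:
 u(y) = C1 + C2*y^(1/3)


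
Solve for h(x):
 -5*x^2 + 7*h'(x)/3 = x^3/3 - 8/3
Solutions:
 h(x) = C1 + x^4/28 + 5*x^3/7 - 8*x/7


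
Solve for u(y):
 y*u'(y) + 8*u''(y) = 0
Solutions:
 u(y) = C1 + C2*erf(y/4)


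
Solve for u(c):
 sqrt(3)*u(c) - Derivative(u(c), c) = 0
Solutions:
 u(c) = C1*exp(sqrt(3)*c)


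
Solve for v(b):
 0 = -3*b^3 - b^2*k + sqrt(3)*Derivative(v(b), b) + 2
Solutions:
 v(b) = C1 + sqrt(3)*b^4/4 + sqrt(3)*b^3*k/9 - 2*sqrt(3)*b/3


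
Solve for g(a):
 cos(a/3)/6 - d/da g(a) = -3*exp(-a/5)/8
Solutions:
 g(a) = C1 + sin(a/3)/2 - 15*exp(-a/5)/8


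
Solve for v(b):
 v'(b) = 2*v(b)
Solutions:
 v(b) = C1*exp(2*b)


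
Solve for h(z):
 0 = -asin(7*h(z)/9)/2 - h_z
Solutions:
 Integral(1/asin(7*_y/9), (_y, h(z))) = C1 - z/2


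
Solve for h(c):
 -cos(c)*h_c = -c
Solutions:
 h(c) = C1 + Integral(c/cos(c), c)


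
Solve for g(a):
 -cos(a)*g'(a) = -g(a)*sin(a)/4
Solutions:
 g(a) = C1/cos(a)^(1/4)


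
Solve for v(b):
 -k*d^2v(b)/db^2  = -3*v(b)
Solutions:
 v(b) = C1*exp(-sqrt(3)*b*sqrt(1/k)) + C2*exp(sqrt(3)*b*sqrt(1/k))


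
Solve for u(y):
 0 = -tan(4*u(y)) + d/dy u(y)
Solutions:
 u(y) = -asin(C1*exp(4*y))/4 + pi/4
 u(y) = asin(C1*exp(4*y))/4


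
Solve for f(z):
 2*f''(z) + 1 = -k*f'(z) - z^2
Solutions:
 f(z) = C1 + C2*exp(-k*z/2) - z^3/(3*k) - z/k + 2*z^2/k^2 - 8*z/k^3


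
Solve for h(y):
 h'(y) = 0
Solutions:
 h(y) = C1


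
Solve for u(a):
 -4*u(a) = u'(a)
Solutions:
 u(a) = C1*exp(-4*a)


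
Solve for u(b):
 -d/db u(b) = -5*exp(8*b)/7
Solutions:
 u(b) = C1 + 5*exp(8*b)/56


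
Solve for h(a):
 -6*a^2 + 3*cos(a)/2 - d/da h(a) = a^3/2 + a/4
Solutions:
 h(a) = C1 - a^4/8 - 2*a^3 - a^2/8 + 3*sin(a)/2


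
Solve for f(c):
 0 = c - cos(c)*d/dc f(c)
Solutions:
 f(c) = C1 + Integral(c/cos(c), c)


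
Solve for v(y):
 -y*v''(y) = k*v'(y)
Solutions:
 v(y) = C1 + y^(1 - re(k))*(C2*sin(log(y)*Abs(im(k))) + C3*cos(log(y)*im(k)))


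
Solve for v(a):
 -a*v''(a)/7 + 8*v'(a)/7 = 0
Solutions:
 v(a) = C1 + C2*a^9


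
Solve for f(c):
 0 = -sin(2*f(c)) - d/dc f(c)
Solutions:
 f(c) = pi - acos((-C1 - exp(4*c))/(C1 - exp(4*c)))/2
 f(c) = acos((-C1 - exp(4*c))/(C1 - exp(4*c)))/2


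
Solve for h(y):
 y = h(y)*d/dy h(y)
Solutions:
 h(y) = -sqrt(C1 + y^2)
 h(y) = sqrt(C1 + y^2)


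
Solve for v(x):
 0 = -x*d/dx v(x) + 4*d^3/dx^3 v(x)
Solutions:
 v(x) = C1 + Integral(C2*airyai(2^(1/3)*x/2) + C3*airybi(2^(1/3)*x/2), x)


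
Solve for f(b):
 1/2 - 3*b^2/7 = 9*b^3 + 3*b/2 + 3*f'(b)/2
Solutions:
 f(b) = C1 - 3*b^4/2 - 2*b^3/21 - b^2/2 + b/3


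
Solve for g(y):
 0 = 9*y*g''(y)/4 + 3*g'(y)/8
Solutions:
 g(y) = C1 + C2*y^(5/6)


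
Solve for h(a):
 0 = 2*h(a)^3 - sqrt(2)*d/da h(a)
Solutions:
 h(a) = -sqrt(2)*sqrt(-1/(C1 + sqrt(2)*a))/2
 h(a) = sqrt(2)*sqrt(-1/(C1 + sqrt(2)*a))/2


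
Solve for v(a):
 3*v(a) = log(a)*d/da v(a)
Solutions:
 v(a) = C1*exp(3*li(a))


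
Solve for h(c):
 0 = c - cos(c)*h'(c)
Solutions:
 h(c) = C1 + Integral(c/cos(c), c)


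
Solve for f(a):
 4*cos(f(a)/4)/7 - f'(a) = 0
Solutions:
 -4*a/7 - 2*log(sin(f(a)/4) - 1) + 2*log(sin(f(a)/4) + 1) = C1


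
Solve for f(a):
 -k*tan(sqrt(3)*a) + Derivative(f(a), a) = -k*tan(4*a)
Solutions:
 f(a) = C1 - k*(3*log(tan(4*a)^2 + 1) - 4*sqrt(3)*log(tan(sqrt(3)*a)^2 + 1))/24


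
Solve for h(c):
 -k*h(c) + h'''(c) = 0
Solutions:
 h(c) = C1*exp(c*k^(1/3)) + C2*exp(c*k^(1/3)*(-1 + sqrt(3)*I)/2) + C3*exp(-c*k^(1/3)*(1 + sqrt(3)*I)/2)


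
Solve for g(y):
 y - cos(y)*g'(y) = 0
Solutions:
 g(y) = C1 + Integral(y/cos(y), y)


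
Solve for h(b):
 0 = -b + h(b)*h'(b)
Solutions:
 h(b) = -sqrt(C1 + b^2)
 h(b) = sqrt(C1 + b^2)


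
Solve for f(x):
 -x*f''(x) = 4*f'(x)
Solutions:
 f(x) = C1 + C2/x^3


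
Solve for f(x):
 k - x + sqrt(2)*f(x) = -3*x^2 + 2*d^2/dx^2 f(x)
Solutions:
 f(x) = C1*exp(-2^(3/4)*x/2) + C2*exp(2^(3/4)*x/2) - sqrt(2)*k/2 - 3*sqrt(2)*x^2/2 + sqrt(2)*x/2 - 6


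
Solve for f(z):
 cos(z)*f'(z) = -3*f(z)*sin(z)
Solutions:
 f(z) = C1*cos(z)^3


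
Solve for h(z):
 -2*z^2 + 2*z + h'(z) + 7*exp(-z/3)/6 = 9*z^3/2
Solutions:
 h(z) = C1 + 9*z^4/8 + 2*z^3/3 - z^2 + 7*exp(-z/3)/2


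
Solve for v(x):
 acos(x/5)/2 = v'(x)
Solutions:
 v(x) = C1 + x*acos(x/5)/2 - sqrt(25 - x^2)/2


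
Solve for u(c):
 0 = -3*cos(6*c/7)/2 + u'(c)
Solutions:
 u(c) = C1 + 7*sin(6*c/7)/4


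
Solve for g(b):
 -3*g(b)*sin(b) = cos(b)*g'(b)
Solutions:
 g(b) = C1*cos(b)^3


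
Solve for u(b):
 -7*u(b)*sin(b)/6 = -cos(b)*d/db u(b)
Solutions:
 u(b) = C1/cos(b)^(7/6)


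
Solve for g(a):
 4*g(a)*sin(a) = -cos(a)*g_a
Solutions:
 g(a) = C1*cos(a)^4


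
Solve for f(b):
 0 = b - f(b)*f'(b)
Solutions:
 f(b) = -sqrt(C1 + b^2)
 f(b) = sqrt(C1 + b^2)


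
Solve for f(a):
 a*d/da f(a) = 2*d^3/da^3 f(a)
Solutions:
 f(a) = C1 + Integral(C2*airyai(2^(2/3)*a/2) + C3*airybi(2^(2/3)*a/2), a)


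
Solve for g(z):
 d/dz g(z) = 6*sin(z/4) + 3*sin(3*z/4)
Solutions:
 g(z) = C1 - 24*cos(z/4) - 4*cos(3*z/4)


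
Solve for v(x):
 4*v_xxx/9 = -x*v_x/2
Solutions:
 v(x) = C1 + Integral(C2*airyai(-3^(2/3)*x/2) + C3*airybi(-3^(2/3)*x/2), x)


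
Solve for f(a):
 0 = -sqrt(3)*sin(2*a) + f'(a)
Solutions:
 f(a) = C1 - sqrt(3)*cos(2*a)/2


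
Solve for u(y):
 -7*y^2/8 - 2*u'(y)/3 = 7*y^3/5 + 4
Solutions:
 u(y) = C1 - 21*y^4/40 - 7*y^3/16 - 6*y


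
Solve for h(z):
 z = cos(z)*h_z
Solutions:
 h(z) = C1 + Integral(z/cos(z), z)


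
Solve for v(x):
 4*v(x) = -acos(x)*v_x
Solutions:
 v(x) = C1*exp(-4*Integral(1/acos(x), x))


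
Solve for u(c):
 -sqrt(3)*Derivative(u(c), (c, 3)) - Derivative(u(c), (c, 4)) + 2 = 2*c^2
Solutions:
 u(c) = C1 + C2*c + C3*c^2 + C4*exp(-sqrt(3)*c) - sqrt(3)*c^5/90 + c^4/18 + sqrt(3)*c^3/27


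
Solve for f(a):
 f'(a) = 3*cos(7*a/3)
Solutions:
 f(a) = C1 + 9*sin(7*a/3)/7


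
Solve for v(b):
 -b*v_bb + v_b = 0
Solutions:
 v(b) = C1 + C2*b^2


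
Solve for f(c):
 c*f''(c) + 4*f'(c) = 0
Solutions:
 f(c) = C1 + C2/c^3


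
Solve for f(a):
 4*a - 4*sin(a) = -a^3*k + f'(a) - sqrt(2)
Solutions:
 f(a) = C1 + a^4*k/4 + 2*a^2 + sqrt(2)*a + 4*cos(a)


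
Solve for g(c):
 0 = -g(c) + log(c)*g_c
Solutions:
 g(c) = C1*exp(li(c))


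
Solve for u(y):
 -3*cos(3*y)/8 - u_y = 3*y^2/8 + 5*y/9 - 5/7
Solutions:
 u(y) = C1 - y^3/8 - 5*y^2/18 + 5*y/7 - sin(3*y)/8


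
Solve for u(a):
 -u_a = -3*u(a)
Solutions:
 u(a) = C1*exp(3*a)


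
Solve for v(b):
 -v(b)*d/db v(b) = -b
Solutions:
 v(b) = -sqrt(C1 + b^2)
 v(b) = sqrt(C1 + b^2)


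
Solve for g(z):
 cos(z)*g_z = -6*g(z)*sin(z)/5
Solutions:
 g(z) = C1*cos(z)^(6/5)


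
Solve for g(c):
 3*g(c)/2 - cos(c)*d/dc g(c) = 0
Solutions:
 g(c) = C1*(sin(c) + 1)^(3/4)/(sin(c) - 1)^(3/4)


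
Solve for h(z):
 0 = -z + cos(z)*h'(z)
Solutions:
 h(z) = C1 + Integral(z/cos(z), z)


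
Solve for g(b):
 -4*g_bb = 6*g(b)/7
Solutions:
 g(b) = C1*sin(sqrt(42)*b/14) + C2*cos(sqrt(42)*b/14)


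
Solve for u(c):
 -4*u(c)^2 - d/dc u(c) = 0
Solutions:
 u(c) = 1/(C1 + 4*c)


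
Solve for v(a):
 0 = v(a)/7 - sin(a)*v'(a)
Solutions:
 v(a) = C1*(cos(a) - 1)^(1/14)/(cos(a) + 1)^(1/14)


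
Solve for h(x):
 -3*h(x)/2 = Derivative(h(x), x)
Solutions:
 h(x) = C1*exp(-3*x/2)


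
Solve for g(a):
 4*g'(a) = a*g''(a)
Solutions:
 g(a) = C1 + C2*a^5


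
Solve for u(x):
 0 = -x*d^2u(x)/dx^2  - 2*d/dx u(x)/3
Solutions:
 u(x) = C1 + C2*x^(1/3)


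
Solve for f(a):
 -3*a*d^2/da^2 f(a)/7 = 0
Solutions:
 f(a) = C1 + C2*a


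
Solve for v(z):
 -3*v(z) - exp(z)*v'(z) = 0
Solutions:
 v(z) = C1*exp(3*exp(-z))


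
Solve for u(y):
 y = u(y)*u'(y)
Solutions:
 u(y) = -sqrt(C1 + y^2)
 u(y) = sqrt(C1 + y^2)


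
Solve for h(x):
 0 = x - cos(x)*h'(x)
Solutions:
 h(x) = C1 + Integral(x/cos(x), x)


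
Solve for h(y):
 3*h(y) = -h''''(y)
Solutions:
 h(y) = (C1*sin(sqrt(2)*3^(1/4)*y/2) + C2*cos(sqrt(2)*3^(1/4)*y/2))*exp(-sqrt(2)*3^(1/4)*y/2) + (C3*sin(sqrt(2)*3^(1/4)*y/2) + C4*cos(sqrt(2)*3^(1/4)*y/2))*exp(sqrt(2)*3^(1/4)*y/2)


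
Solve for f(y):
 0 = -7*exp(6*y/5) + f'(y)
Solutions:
 f(y) = C1 + 35*exp(6*y/5)/6


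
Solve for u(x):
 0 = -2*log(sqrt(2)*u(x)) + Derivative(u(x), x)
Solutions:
 -Integral(1/(2*log(_y) + log(2)), (_y, u(x))) = C1 - x


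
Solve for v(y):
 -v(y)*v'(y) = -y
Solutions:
 v(y) = -sqrt(C1 + y^2)
 v(y) = sqrt(C1 + y^2)


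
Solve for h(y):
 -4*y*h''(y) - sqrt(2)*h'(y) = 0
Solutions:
 h(y) = C1 + C2*y^(1 - sqrt(2)/4)


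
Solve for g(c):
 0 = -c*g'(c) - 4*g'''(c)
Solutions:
 g(c) = C1 + Integral(C2*airyai(-2^(1/3)*c/2) + C3*airybi(-2^(1/3)*c/2), c)


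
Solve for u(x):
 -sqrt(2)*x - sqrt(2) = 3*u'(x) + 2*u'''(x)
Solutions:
 u(x) = C1 + C2*sin(sqrt(6)*x/2) + C3*cos(sqrt(6)*x/2) - sqrt(2)*x^2/6 - sqrt(2)*x/3


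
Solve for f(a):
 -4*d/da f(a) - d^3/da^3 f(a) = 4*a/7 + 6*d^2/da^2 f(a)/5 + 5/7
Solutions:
 f(a) = C1 - a^2/14 - 19*a/140 + (C2*sin(sqrt(91)*a/5) + C3*cos(sqrt(91)*a/5))*exp(-3*a/5)


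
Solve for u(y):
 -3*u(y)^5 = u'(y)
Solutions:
 u(y) = -I*(1/(C1 + 12*y))^(1/4)
 u(y) = I*(1/(C1 + 12*y))^(1/4)
 u(y) = -(1/(C1 + 12*y))^(1/4)
 u(y) = (1/(C1 + 12*y))^(1/4)


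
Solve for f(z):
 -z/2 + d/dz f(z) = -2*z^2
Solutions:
 f(z) = C1 - 2*z^3/3 + z^2/4


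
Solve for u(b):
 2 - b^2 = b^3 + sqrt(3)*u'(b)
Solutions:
 u(b) = C1 - sqrt(3)*b^4/12 - sqrt(3)*b^3/9 + 2*sqrt(3)*b/3


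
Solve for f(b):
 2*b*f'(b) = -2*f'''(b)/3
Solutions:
 f(b) = C1 + Integral(C2*airyai(-3^(1/3)*b) + C3*airybi(-3^(1/3)*b), b)


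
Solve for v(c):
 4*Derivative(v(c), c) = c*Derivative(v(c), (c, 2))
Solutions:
 v(c) = C1 + C2*c^5


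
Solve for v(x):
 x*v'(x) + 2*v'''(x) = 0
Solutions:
 v(x) = C1 + Integral(C2*airyai(-2^(2/3)*x/2) + C3*airybi(-2^(2/3)*x/2), x)


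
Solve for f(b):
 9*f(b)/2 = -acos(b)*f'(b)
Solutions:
 f(b) = C1*exp(-9*Integral(1/acos(b), b)/2)


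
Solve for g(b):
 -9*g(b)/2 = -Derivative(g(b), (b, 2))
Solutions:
 g(b) = C1*exp(-3*sqrt(2)*b/2) + C2*exp(3*sqrt(2)*b/2)


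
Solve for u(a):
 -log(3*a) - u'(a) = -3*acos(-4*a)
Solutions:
 u(a) = C1 - a*log(a) + 3*a*acos(-4*a) - a*log(3) + a + 3*sqrt(1 - 16*a^2)/4


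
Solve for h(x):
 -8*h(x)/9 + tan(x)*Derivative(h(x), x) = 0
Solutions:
 h(x) = C1*sin(x)^(8/9)


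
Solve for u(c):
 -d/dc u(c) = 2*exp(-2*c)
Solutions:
 u(c) = C1 + exp(-2*c)


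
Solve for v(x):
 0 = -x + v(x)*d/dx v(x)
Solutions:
 v(x) = -sqrt(C1 + x^2)
 v(x) = sqrt(C1 + x^2)


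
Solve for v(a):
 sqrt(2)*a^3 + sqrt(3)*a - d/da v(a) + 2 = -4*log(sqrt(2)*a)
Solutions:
 v(a) = C1 + sqrt(2)*a^4/4 + sqrt(3)*a^2/2 + 4*a*log(a) - 2*a + a*log(4)


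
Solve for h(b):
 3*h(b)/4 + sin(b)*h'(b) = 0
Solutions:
 h(b) = C1*(cos(b) + 1)^(3/8)/(cos(b) - 1)^(3/8)


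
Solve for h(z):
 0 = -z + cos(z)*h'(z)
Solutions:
 h(z) = C1 + Integral(z/cos(z), z)


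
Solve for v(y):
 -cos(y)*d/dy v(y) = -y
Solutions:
 v(y) = C1 + Integral(y/cos(y), y)


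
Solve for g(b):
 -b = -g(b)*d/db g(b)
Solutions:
 g(b) = -sqrt(C1 + b^2)
 g(b) = sqrt(C1 + b^2)


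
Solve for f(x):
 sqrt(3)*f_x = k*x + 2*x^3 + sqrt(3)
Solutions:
 f(x) = C1 + sqrt(3)*k*x^2/6 + sqrt(3)*x^4/6 + x


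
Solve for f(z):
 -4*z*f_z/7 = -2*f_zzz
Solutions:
 f(z) = C1 + Integral(C2*airyai(2^(1/3)*7^(2/3)*z/7) + C3*airybi(2^(1/3)*7^(2/3)*z/7), z)


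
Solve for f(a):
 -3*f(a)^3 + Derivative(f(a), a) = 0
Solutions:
 f(a) = -sqrt(2)*sqrt(-1/(C1 + 3*a))/2
 f(a) = sqrt(2)*sqrt(-1/(C1 + 3*a))/2


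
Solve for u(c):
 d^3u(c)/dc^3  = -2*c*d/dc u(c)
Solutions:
 u(c) = C1 + Integral(C2*airyai(-2^(1/3)*c) + C3*airybi(-2^(1/3)*c), c)


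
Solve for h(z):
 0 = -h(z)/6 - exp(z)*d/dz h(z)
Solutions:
 h(z) = C1*exp(exp(-z)/6)


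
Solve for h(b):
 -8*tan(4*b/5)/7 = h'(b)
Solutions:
 h(b) = C1 + 10*log(cos(4*b/5))/7


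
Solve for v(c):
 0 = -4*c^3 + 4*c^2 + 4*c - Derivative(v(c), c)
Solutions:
 v(c) = C1 - c^4 + 4*c^3/3 + 2*c^2


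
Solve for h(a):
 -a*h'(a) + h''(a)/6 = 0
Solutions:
 h(a) = C1 + C2*erfi(sqrt(3)*a)


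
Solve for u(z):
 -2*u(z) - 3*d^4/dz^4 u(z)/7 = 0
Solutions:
 u(z) = (C1*sin(6^(3/4)*7^(1/4)*z/6) + C2*cos(6^(3/4)*7^(1/4)*z/6))*exp(-6^(3/4)*7^(1/4)*z/6) + (C3*sin(6^(3/4)*7^(1/4)*z/6) + C4*cos(6^(3/4)*7^(1/4)*z/6))*exp(6^(3/4)*7^(1/4)*z/6)


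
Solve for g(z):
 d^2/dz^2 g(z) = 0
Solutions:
 g(z) = C1 + C2*z


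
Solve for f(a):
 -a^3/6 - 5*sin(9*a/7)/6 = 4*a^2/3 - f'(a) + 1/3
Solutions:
 f(a) = C1 + a^4/24 + 4*a^3/9 + a/3 - 35*cos(9*a/7)/54


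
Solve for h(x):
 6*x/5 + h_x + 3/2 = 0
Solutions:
 h(x) = C1 - 3*x^2/5 - 3*x/2


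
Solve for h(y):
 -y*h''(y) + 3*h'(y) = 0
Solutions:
 h(y) = C1 + C2*y^4


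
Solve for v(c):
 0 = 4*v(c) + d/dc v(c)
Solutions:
 v(c) = C1*exp(-4*c)


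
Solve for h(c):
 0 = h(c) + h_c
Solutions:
 h(c) = C1*exp(-c)


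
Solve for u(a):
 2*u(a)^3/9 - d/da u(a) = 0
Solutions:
 u(a) = -3*sqrt(2)*sqrt(-1/(C1 + 2*a))/2
 u(a) = 3*sqrt(2)*sqrt(-1/(C1 + 2*a))/2


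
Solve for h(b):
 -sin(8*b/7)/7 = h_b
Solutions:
 h(b) = C1 + cos(8*b/7)/8


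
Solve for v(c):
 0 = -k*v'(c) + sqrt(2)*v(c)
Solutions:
 v(c) = C1*exp(sqrt(2)*c/k)


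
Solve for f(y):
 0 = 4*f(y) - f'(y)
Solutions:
 f(y) = C1*exp(4*y)


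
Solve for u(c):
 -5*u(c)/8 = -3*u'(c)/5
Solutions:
 u(c) = C1*exp(25*c/24)


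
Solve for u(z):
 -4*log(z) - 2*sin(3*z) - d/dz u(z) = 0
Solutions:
 u(z) = C1 - 4*z*log(z) + 4*z + 2*cos(3*z)/3


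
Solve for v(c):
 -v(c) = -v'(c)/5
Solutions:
 v(c) = C1*exp(5*c)


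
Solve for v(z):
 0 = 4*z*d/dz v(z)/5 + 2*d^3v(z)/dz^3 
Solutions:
 v(z) = C1 + Integral(C2*airyai(-2^(1/3)*5^(2/3)*z/5) + C3*airybi(-2^(1/3)*5^(2/3)*z/5), z)


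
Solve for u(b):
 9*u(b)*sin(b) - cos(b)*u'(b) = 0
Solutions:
 u(b) = C1/cos(b)^9


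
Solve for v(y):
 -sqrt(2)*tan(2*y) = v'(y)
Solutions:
 v(y) = C1 + sqrt(2)*log(cos(2*y))/2


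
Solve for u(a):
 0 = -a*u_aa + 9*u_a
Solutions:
 u(a) = C1 + C2*a^10


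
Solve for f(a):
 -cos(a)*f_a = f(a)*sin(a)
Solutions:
 f(a) = C1*cos(a)


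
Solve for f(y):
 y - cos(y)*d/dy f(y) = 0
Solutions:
 f(y) = C1 + Integral(y/cos(y), y)


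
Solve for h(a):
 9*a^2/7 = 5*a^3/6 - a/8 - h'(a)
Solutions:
 h(a) = C1 + 5*a^4/24 - 3*a^3/7 - a^2/16


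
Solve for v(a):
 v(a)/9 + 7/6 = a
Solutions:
 v(a) = 9*a - 21/2


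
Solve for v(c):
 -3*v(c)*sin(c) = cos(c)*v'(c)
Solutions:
 v(c) = C1*cos(c)^3


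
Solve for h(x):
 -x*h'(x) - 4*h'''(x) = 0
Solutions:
 h(x) = C1 + Integral(C2*airyai(-2^(1/3)*x/2) + C3*airybi(-2^(1/3)*x/2), x)


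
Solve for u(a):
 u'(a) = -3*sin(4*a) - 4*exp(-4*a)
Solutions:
 u(a) = C1 + 3*cos(4*a)/4 + exp(-4*a)


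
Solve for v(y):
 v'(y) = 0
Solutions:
 v(y) = C1


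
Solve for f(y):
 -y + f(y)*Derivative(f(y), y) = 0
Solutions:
 f(y) = -sqrt(C1 + y^2)
 f(y) = sqrt(C1 + y^2)


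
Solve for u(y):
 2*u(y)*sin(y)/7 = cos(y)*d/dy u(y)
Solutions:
 u(y) = C1/cos(y)^(2/7)


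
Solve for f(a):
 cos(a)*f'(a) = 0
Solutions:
 f(a) = C1


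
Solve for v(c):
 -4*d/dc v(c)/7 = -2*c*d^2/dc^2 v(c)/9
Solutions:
 v(c) = C1 + C2*c^(25/7)


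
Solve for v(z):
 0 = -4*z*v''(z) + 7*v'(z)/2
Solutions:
 v(z) = C1 + C2*z^(15/8)


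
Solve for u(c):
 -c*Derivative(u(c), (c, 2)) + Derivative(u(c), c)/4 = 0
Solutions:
 u(c) = C1 + C2*c^(5/4)


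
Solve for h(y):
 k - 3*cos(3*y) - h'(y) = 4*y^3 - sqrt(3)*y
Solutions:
 h(y) = C1 + k*y - y^4 + sqrt(3)*y^2/2 - sin(3*y)


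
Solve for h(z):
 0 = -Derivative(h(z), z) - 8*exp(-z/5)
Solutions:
 h(z) = C1 + 40*exp(-z/5)


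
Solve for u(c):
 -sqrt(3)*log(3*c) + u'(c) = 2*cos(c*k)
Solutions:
 u(c) = C1 + sqrt(3)*c*(log(c) - 1) + sqrt(3)*c*log(3) + 2*Piecewise((sin(c*k)/k, Ne(k, 0)), (c, True))


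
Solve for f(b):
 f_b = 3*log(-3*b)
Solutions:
 f(b) = C1 + 3*b*log(-b) + 3*b*(-1 + log(3))


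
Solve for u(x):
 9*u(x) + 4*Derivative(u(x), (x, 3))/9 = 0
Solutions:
 u(x) = C3*exp(-3*6^(1/3)*x/2) + (C1*sin(3*2^(1/3)*3^(5/6)*x/4) + C2*cos(3*2^(1/3)*3^(5/6)*x/4))*exp(3*6^(1/3)*x/4)


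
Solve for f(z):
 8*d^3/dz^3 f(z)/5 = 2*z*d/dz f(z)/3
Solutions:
 f(z) = C1 + Integral(C2*airyai(90^(1/3)*z/6) + C3*airybi(90^(1/3)*z/6), z)


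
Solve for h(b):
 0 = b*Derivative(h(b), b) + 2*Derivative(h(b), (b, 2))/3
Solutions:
 h(b) = C1 + C2*erf(sqrt(3)*b/2)


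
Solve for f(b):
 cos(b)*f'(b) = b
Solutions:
 f(b) = C1 + Integral(b/cos(b), b)


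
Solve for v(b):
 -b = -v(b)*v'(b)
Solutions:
 v(b) = -sqrt(C1 + b^2)
 v(b) = sqrt(C1 + b^2)


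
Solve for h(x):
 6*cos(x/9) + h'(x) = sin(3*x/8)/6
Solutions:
 h(x) = C1 - 54*sin(x/9) - 4*cos(3*x/8)/9


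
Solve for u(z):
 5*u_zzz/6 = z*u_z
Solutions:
 u(z) = C1 + Integral(C2*airyai(5^(2/3)*6^(1/3)*z/5) + C3*airybi(5^(2/3)*6^(1/3)*z/5), z)


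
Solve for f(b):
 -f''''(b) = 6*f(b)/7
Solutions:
 f(b) = (C1*sin(14^(3/4)*3^(1/4)*b/14) + C2*cos(14^(3/4)*3^(1/4)*b/14))*exp(-14^(3/4)*3^(1/4)*b/14) + (C3*sin(14^(3/4)*3^(1/4)*b/14) + C4*cos(14^(3/4)*3^(1/4)*b/14))*exp(14^(3/4)*3^(1/4)*b/14)


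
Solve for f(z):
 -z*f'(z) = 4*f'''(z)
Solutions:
 f(z) = C1 + Integral(C2*airyai(-2^(1/3)*z/2) + C3*airybi(-2^(1/3)*z/2), z)


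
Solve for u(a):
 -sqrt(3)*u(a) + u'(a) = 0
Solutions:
 u(a) = C1*exp(sqrt(3)*a)


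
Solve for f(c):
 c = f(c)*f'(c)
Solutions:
 f(c) = -sqrt(C1 + c^2)
 f(c) = sqrt(C1 + c^2)


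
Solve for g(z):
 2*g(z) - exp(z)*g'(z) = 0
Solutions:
 g(z) = C1*exp(-2*exp(-z))


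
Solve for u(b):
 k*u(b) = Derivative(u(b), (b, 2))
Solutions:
 u(b) = C1*exp(-b*sqrt(k)) + C2*exp(b*sqrt(k))


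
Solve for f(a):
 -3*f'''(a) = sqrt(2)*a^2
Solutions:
 f(a) = C1 + C2*a + C3*a^2 - sqrt(2)*a^5/180


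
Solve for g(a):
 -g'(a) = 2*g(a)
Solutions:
 g(a) = C1*exp(-2*a)


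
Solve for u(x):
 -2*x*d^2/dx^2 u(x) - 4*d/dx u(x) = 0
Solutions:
 u(x) = C1 + C2/x


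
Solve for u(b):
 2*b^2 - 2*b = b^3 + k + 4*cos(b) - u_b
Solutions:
 u(b) = C1 + b^4/4 - 2*b^3/3 + b^2 + b*k + 4*sin(b)


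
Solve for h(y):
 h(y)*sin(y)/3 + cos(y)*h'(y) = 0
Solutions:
 h(y) = C1*cos(y)^(1/3)


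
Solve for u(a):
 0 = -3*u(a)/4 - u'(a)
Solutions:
 u(a) = C1*exp(-3*a/4)


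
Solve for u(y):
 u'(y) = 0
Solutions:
 u(y) = C1


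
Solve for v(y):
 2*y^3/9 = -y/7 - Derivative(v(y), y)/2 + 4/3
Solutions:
 v(y) = C1 - y^4/9 - y^2/7 + 8*y/3


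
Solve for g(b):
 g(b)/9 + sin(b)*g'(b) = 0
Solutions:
 g(b) = C1*(cos(b) + 1)^(1/18)/(cos(b) - 1)^(1/18)


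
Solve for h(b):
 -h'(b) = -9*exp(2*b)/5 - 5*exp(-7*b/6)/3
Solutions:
 h(b) = C1 + 9*exp(2*b)/10 - 10*exp(-7*b/6)/7


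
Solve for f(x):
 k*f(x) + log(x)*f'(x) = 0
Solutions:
 f(x) = C1*exp(-k*li(x))


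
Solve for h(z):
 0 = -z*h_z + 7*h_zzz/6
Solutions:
 h(z) = C1 + Integral(C2*airyai(6^(1/3)*7^(2/3)*z/7) + C3*airybi(6^(1/3)*7^(2/3)*z/7), z)


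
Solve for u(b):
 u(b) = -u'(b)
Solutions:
 u(b) = C1*exp(-b)


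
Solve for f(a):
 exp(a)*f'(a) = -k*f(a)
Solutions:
 f(a) = C1*exp(k*exp(-a))


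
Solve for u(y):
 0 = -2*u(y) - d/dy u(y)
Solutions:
 u(y) = C1*exp(-2*y)


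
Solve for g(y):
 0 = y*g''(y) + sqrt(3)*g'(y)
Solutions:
 g(y) = C1 + C2*y^(1 - sqrt(3))


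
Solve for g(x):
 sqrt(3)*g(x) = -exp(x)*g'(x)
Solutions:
 g(x) = C1*exp(sqrt(3)*exp(-x))


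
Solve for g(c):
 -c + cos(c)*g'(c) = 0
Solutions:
 g(c) = C1 + Integral(c/cos(c), c)


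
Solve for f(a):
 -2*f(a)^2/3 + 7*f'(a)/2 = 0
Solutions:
 f(a) = -21/(C1 + 4*a)


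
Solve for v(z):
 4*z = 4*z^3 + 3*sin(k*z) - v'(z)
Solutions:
 v(z) = C1 + z^4 - 2*z^2 - 3*cos(k*z)/k


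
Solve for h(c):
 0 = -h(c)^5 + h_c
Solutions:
 h(c) = -(-1/(C1 + 4*c))^(1/4)
 h(c) = (-1/(C1 + 4*c))^(1/4)
 h(c) = -I*(-1/(C1 + 4*c))^(1/4)
 h(c) = I*(-1/(C1 + 4*c))^(1/4)


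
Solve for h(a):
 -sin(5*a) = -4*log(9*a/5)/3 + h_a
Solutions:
 h(a) = C1 + 4*a*log(a)/3 - 2*a*log(5) - 4*a/3 + 2*a*log(15)/3 + 2*a*log(3) + cos(5*a)/5


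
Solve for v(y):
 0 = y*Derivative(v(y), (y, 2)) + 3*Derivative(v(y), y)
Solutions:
 v(y) = C1 + C2/y^2


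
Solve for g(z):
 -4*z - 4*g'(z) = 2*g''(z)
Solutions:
 g(z) = C1 + C2*exp(-2*z) - z^2/2 + z/2


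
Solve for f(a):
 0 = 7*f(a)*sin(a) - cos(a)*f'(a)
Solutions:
 f(a) = C1/cos(a)^7


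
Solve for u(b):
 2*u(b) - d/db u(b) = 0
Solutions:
 u(b) = C1*exp(2*b)


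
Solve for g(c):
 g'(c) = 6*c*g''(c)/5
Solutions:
 g(c) = C1 + C2*c^(11/6)


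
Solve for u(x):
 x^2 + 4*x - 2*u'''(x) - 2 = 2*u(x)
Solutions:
 u(x) = C3*exp(-x) + x^2/2 + 2*x + (C1*sin(sqrt(3)*x/2) + C2*cos(sqrt(3)*x/2))*exp(x/2) - 1


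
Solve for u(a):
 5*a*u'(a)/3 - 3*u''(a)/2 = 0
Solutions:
 u(a) = C1 + C2*erfi(sqrt(5)*a/3)


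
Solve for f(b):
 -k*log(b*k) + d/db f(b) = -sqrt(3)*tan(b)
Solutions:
 f(b) = C1 + b*k*(log(b*k) - 1) + sqrt(3)*log(cos(b))


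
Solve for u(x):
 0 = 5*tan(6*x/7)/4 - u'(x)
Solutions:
 u(x) = C1 - 35*log(cos(6*x/7))/24


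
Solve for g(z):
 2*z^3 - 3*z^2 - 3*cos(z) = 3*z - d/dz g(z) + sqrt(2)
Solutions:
 g(z) = C1 - z^4/2 + z^3 + 3*z^2/2 + sqrt(2)*z + 3*sin(z)


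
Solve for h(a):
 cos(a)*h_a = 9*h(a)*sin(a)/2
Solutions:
 h(a) = C1/cos(a)^(9/2)


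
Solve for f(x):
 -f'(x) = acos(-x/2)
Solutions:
 f(x) = C1 - x*acos(-x/2) - sqrt(4 - x^2)


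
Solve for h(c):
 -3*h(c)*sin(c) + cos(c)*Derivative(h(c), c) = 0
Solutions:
 h(c) = C1/cos(c)^3


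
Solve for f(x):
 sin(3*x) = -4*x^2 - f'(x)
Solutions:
 f(x) = C1 - 4*x^3/3 + cos(3*x)/3


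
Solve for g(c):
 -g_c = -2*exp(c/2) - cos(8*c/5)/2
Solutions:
 g(c) = C1 + 4*exp(c/2) + 5*sin(8*c/5)/16


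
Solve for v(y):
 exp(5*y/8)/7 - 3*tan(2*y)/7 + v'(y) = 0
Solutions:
 v(y) = C1 - 8*exp(5*y/8)/35 - 3*log(cos(2*y))/14


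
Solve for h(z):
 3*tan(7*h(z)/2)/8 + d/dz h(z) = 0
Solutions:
 h(z) = -2*asin(C1*exp(-21*z/16))/7 + 2*pi/7
 h(z) = 2*asin(C1*exp(-21*z/16))/7


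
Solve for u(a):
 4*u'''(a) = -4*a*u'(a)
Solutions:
 u(a) = C1 + Integral(C2*airyai(-a) + C3*airybi(-a), a)


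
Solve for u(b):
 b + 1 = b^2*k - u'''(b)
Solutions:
 u(b) = C1 + C2*b + C3*b^2 + b^5*k/60 - b^4/24 - b^3/6


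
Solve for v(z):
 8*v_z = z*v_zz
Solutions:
 v(z) = C1 + C2*z^9


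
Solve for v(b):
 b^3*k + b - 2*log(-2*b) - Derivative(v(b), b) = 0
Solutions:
 v(b) = C1 + b^4*k/4 + b^2/2 - 2*b*log(-b) + 2*b*(1 - log(2))


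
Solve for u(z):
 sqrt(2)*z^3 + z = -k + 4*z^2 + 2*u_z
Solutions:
 u(z) = C1 + k*z/2 + sqrt(2)*z^4/8 - 2*z^3/3 + z^2/4


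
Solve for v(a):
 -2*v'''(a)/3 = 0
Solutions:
 v(a) = C1 + C2*a + C3*a^2


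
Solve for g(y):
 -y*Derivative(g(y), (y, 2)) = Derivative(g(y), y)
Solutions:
 g(y) = C1 + C2*log(y)


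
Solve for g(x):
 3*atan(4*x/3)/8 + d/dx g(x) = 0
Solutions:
 g(x) = C1 - 3*x*atan(4*x/3)/8 + 9*log(16*x^2 + 9)/64


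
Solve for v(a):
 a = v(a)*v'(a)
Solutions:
 v(a) = -sqrt(C1 + a^2)
 v(a) = sqrt(C1 + a^2)


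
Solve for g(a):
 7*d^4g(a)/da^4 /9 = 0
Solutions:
 g(a) = C1 + C2*a + C3*a^2 + C4*a^3


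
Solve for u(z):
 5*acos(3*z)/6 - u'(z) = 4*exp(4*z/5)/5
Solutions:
 u(z) = C1 + 5*z*acos(3*z)/6 - 5*sqrt(1 - 9*z^2)/18 - exp(4*z/5)


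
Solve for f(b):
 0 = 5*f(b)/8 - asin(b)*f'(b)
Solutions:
 f(b) = C1*exp(5*Integral(1/asin(b), b)/8)


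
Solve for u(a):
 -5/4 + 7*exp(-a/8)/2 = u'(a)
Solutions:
 u(a) = C1 - 5*a/4 - 28*exp(-a/8)


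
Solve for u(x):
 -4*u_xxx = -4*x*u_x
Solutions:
 u(x) = C1 + Integral(C2*airyai(x) + C3*airybi(x), x)
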